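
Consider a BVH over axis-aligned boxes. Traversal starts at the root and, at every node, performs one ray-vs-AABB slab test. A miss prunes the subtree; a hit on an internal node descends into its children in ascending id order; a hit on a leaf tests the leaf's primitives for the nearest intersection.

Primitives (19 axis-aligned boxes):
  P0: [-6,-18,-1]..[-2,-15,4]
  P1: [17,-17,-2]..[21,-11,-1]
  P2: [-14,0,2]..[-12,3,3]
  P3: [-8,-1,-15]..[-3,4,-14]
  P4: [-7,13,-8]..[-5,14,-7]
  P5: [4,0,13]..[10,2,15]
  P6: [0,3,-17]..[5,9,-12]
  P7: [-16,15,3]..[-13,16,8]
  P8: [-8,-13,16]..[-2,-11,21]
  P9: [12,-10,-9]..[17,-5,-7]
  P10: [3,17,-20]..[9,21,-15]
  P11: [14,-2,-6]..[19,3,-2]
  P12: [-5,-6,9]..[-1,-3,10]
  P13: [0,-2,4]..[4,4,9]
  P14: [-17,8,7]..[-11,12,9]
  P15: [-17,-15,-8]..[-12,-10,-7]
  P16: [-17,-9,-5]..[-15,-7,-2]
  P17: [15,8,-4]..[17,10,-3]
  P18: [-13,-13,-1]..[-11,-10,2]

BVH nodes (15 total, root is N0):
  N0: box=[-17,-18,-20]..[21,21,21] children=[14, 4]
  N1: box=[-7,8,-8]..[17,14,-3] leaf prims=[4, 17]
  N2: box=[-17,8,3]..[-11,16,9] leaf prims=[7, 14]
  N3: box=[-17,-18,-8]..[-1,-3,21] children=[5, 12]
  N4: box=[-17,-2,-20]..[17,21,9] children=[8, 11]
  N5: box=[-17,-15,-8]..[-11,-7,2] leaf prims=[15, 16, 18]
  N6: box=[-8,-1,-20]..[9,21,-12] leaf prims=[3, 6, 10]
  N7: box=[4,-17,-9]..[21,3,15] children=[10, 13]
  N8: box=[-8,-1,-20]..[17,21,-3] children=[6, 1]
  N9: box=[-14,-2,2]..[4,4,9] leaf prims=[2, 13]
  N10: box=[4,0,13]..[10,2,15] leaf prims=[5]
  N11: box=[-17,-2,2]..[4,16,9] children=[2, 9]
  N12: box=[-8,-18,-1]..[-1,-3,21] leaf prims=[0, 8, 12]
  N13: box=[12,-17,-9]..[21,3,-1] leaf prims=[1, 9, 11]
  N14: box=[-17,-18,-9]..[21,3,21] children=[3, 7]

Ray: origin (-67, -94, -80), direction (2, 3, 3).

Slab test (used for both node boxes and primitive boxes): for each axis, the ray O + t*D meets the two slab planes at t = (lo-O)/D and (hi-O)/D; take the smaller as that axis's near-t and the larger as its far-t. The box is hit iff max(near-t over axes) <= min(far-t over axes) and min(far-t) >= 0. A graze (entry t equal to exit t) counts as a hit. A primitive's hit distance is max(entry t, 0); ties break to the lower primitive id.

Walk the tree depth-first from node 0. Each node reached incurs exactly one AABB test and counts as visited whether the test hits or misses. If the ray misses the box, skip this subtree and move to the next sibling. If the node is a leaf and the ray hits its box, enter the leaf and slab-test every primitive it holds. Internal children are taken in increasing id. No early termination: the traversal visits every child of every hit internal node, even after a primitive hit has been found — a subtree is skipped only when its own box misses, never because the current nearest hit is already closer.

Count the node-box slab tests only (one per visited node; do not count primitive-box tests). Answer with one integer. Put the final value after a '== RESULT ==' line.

Traverse from the root:
N0 x:[25,44] y:[76/3,115/3] z:[20,101/3] -> hit [76/3,101/3], descend [4, 14]
  N4 x:[25,42] y:[92/3,115/3] z:[20,89/3] -> miss, prune
  N14 x:[25,44] y:[76/3,97/3] z:[71/3,101/3] -> hit [76/3,97/3], descend [3, 7]
    N3 x:[25,33] y:[76/3,91/3] z:[24,101/3] -> hit [76/3,91/3], descend [5, 12]
      N5 x:[25,28] y:[79/3,29] z:[24,82/3] -> hit [79/3,82/3] leaf, test {P15(miss), P16(miss), P18@t=27}
      N12 x:[59/2,33] y:[76/3,91/3] z:[79/3,101/3] -> hit [59/2,91/3] leaf, test {P0(miss), P8(miss), P12(miss)}
    N7 x:[71/2,44] y:[77/3,97/3] z:[71/3,95/3] -> miss, prune

order=[0, 4, 14, 3, 5, 12, 7]  |boxes|=7  |leaves|=2  hit=P18

== RESULT ==
7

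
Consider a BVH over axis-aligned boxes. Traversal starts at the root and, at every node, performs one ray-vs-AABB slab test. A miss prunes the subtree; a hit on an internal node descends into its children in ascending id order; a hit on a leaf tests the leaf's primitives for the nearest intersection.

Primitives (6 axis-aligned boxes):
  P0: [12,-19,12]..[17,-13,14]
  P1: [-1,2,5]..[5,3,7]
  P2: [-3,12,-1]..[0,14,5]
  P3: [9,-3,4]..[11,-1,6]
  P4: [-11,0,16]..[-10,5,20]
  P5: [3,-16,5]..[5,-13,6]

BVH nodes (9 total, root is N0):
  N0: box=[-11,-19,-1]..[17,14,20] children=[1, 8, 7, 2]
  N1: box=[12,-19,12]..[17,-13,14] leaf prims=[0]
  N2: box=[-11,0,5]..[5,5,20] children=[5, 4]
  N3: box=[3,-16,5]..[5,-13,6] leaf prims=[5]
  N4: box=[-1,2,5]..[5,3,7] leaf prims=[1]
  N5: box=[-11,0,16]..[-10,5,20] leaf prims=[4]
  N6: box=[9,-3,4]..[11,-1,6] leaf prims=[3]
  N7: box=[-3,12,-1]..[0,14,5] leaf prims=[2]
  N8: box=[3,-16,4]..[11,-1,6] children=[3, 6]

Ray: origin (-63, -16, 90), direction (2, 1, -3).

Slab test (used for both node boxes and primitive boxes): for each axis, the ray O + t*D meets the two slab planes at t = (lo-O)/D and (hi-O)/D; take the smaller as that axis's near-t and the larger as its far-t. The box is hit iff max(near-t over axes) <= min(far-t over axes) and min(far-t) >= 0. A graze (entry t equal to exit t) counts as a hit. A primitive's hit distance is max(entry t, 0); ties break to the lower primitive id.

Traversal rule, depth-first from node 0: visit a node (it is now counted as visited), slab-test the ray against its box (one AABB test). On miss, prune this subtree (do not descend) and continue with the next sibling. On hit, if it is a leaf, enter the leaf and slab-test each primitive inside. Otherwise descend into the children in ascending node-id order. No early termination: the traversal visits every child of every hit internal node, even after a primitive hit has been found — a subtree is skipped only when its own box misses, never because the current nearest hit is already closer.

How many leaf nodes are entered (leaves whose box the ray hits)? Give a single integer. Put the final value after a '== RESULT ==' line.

Trace the traversal:
N0 x:[26,40] y:[-3,30] z:[70/3,91/3] -> hit [26,30], descend [1, 2, 7, 8]
  N1 x:[75/2,40] y:[-3,3] z:[76/3,26] -> miss, prune
  N2 x:[26,34] y:[16,21] z:[70/3,85/3] -> miss, prune
  N7 x:[30,63/2] y:[28,30] z:[85/3,91/3] -> hit [30,30] leaf, test {P2@t=30}
  N8 x:[33,37] y:[0,15] z:[28,86/3] -> miss, prune

Summary -> nodes [0, 1, 2, 7, 8]; box-tests=5; leaf-entries=1; first=P2

== RESULT ==
1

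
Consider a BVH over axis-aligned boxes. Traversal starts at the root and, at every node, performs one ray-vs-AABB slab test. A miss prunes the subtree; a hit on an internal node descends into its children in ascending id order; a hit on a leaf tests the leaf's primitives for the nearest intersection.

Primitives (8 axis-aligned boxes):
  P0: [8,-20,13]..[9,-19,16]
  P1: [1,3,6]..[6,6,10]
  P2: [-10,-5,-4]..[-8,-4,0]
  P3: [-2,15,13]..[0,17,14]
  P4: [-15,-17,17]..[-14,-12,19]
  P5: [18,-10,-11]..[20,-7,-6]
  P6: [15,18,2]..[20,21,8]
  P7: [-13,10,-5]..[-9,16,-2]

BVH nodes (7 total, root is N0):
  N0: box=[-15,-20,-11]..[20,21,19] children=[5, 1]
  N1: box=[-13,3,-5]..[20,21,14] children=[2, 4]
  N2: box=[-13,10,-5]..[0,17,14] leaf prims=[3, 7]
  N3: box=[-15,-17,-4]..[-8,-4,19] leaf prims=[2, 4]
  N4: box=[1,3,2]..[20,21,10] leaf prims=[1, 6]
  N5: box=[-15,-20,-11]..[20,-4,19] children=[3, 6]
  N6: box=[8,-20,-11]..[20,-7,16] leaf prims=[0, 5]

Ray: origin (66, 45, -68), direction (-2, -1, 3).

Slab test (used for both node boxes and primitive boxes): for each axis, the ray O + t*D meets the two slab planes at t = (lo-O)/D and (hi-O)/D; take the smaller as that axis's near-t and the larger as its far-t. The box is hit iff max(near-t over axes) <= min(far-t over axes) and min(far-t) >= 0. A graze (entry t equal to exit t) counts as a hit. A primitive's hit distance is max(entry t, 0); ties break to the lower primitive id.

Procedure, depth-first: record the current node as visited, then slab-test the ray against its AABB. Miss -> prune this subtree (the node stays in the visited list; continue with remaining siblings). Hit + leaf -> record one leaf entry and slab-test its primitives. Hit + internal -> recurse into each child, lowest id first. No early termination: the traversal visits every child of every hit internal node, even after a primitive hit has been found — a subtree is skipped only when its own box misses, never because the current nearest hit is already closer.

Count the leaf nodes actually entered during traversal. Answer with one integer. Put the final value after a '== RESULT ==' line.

Trace the traversal:
N0 x:[23,81/2] y:[24,65] z:[19,29] -> hit [24,29], descend [1, 5]
  N1 x:[23,79/2] y:[24,42] z:[21,82/3] -> hit [24,82/3], descend [2, 4]
    N2 x:[33,79/2] y:[28,35] z:[21,82/3] -> miss, prune
    N4 x:[23,65/2] y:[24,42] z:[70/3,26] -> hit [24,26] leaf, test {P1(miss), P6@t=24}
  N5 x:[23,81/2] y:[49,65] z:[19,29] -> miss, prune

Visited [0, 1, 2, 4, 5]. Tests: 5 box, 1 leaf. Nearest: P6.

== RESULT ==
1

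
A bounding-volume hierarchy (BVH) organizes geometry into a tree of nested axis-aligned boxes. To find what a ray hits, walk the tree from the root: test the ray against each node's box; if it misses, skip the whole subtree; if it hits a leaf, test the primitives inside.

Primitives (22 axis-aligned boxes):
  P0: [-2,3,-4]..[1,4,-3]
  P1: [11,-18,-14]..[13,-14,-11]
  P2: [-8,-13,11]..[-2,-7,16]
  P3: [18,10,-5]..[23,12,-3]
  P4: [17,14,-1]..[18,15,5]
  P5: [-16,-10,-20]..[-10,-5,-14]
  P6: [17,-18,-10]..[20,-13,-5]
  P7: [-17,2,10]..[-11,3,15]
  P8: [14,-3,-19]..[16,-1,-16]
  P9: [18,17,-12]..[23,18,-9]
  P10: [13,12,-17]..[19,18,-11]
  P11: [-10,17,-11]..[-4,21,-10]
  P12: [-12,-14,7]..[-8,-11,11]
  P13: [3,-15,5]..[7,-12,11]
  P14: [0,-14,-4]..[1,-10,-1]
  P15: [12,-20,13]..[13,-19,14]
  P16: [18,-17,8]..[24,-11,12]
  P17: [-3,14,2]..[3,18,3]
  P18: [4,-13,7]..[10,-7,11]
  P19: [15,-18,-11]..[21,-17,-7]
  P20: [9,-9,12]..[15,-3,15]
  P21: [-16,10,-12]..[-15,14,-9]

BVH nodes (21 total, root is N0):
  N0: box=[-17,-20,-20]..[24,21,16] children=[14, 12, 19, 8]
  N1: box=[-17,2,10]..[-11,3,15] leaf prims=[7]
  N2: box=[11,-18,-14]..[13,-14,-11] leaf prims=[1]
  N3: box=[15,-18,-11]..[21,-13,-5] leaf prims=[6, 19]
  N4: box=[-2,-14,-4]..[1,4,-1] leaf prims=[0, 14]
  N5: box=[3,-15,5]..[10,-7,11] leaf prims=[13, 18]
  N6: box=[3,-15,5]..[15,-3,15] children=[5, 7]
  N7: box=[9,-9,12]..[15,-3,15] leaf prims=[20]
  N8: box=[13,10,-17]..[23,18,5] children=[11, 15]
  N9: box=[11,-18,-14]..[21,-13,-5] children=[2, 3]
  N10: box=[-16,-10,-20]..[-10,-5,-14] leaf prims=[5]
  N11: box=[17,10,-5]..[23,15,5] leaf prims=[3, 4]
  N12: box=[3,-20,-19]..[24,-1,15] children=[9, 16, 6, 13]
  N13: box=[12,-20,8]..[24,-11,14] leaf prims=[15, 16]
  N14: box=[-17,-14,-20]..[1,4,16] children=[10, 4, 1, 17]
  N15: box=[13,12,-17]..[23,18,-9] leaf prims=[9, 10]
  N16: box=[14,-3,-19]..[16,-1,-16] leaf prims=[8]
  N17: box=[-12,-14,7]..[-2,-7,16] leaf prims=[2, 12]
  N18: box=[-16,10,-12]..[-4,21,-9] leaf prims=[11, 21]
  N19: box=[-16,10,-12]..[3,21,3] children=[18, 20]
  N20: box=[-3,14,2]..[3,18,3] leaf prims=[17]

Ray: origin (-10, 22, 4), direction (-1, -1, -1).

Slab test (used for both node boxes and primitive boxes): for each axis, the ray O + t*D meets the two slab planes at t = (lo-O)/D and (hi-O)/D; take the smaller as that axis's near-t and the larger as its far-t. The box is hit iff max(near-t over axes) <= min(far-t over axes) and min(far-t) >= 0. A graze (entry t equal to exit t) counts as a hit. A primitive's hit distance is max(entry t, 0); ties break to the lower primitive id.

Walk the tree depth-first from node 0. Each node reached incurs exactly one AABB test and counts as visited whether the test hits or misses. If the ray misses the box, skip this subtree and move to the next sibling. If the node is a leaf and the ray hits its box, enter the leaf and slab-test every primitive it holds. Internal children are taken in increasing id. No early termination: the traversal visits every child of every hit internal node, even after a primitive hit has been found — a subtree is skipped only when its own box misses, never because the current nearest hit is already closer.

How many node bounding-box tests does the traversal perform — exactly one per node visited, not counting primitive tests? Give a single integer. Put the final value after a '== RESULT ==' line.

Trace the traversal:
N0 x:[-34,7] y:[1,42] z:[-12,24] -> hit [1,7], descend [8, 12, 14, 19]
  N8 x:[-33,-23] y:[4,12] z:[-1,21] -> miss, prune
  N12 x:[-34,-13] y:[23,42] z:[-11,23] -> miss, prune
  N14 x:[-11,7] y:[18,36] z:[-12,24] -> miss, prune
  N19 x:[-13,6] y:[1,12] z:[1,16] -> hit [1,6], descend [18, 20]
    N18 x:[-6,6] y:[1,12] z:[13,16] -> miss, prune
    N20 x:[-13,-7] y:[4,8] z:[1,2] -> miss, prune

Summary -> nodes [0, 8, 12, 14, 19, 18, 20]; box-tests=7; leaf-entries=0; first=miss

== RESULT ==
7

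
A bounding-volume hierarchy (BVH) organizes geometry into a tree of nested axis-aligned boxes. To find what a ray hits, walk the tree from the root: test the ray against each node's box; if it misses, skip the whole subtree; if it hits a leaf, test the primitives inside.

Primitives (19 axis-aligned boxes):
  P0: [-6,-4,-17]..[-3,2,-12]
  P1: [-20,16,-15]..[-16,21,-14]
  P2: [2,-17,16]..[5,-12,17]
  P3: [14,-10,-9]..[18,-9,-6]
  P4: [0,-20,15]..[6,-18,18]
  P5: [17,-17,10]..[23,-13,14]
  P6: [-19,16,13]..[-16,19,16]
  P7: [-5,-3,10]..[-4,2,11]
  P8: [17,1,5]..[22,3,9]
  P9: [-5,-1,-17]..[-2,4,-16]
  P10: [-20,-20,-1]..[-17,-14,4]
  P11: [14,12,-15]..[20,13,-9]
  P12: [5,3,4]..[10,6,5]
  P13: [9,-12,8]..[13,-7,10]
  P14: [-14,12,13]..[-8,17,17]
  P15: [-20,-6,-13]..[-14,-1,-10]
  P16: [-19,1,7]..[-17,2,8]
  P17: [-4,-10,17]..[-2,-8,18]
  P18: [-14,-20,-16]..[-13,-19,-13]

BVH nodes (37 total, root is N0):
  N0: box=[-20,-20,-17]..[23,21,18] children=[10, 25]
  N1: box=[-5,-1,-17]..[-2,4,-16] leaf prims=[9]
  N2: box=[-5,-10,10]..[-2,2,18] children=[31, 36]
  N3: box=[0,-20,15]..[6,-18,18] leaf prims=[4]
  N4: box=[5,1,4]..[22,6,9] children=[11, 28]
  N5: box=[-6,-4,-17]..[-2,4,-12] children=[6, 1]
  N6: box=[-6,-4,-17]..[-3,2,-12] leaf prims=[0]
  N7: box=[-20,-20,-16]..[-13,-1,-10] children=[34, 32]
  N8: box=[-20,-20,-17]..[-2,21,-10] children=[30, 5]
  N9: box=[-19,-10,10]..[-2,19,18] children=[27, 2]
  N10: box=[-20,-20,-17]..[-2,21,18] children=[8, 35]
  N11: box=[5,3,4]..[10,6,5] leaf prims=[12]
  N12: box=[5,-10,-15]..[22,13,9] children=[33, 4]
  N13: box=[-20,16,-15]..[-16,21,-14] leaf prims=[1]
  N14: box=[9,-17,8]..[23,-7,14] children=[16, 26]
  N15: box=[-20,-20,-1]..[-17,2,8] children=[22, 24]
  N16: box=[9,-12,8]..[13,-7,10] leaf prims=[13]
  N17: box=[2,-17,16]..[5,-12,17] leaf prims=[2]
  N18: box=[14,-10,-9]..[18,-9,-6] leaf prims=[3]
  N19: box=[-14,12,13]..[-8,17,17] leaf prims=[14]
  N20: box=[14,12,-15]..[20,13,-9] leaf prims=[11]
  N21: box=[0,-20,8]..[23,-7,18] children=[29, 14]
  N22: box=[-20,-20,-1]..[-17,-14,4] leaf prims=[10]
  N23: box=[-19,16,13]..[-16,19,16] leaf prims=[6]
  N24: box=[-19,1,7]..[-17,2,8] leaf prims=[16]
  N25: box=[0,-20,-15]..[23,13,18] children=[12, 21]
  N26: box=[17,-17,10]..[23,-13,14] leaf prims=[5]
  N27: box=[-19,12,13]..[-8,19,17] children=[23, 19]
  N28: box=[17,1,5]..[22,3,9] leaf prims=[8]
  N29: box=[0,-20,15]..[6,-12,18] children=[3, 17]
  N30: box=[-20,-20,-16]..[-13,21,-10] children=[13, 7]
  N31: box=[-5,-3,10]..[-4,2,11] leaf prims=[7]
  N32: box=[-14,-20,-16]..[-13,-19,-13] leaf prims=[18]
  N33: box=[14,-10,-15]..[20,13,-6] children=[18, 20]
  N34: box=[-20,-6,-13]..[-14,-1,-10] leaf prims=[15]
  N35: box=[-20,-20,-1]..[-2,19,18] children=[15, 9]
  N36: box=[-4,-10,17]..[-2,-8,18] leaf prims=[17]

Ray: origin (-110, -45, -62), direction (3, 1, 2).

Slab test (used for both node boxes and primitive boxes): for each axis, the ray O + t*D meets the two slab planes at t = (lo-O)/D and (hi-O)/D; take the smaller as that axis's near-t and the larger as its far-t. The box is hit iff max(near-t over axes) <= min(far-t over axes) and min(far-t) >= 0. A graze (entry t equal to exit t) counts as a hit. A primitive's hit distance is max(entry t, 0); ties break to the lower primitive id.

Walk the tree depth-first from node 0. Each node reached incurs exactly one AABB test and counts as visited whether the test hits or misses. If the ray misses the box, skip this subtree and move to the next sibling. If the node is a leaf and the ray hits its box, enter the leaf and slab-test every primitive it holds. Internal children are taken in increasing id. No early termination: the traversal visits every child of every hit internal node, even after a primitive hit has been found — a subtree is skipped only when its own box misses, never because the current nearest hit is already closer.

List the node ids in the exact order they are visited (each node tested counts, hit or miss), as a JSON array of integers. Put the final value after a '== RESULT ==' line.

Trace the traversal:
N0 x:[30,133/3] y:[25,66] z:[45/2,40] -> hit [30,40], descend [10, 25]
  N10 x:[30,36] y:[25,66] z:[45/2,40] -> hit [30,36], descend [8, 35]
    N8 x:[30,36] y:[25,66] z:[45/2,26] -> miss, prune
    N35 x:[30,36] y:[25,64] z:[61/2,40] -> hit [61/2,36], descend [9, 15]
      N9 x:[91/3,36] y:[35,64] z:[36,40] -> hit [36,36], descend [2, 27]
        N2 x:[35,36] y:[35,47] z:[36,40] -> hit [36,36], descend [31, 36]
          N31 x:[35,106/3] y:[42,47] z:[36,73/2] -> miss, prune
          N36 x:[106/3,36] y:[35,37] z:[79/2,40] -> miss, prune
        N27 x:[91/3,34] y:[57,64] z:[75/2,79/2] -> miss, prune
      N15 x:[30,31] y:[25,47] z:[61/2,35] -> hit [61/2,31], descend [22, 24]
        N22 x:[30,31] y:[25,31] z:[61/2,33] -> hit [61/2,31] leaf, test {P10@t=61/2}
        N24 x:[91/3,31] y:[46,47] z:[69/2,35] -> miss, prune
  N25 x:[110/3,133/3] y:[25,58] z:[47/2,40] -> hit [110/3,40], descend [12, 21]
    N12 x:[115/3,44] y:[35,58] z:[47/2,71/2] -> miss, prune
    N21 x:[110/3,133/3] y:[25,38] z:[35,40] -> hit [110/3,38], descend [14, 29]
      N14 x:[119/3,133/3] y:[28,38] z:[35,38] -> miss, prune
      N29 x:[110/3,116/3] y:[25,33] z:[77/2,40] -> miss, prune

Visited [0, 10, 8, 35, 9, 2, 31, 36, 27, 15, 22, 24, 25, 12, 21, 14, 29]. Tests: 17 box, 1 leaf. Nearest: P10.

== RESULT ==
[0, 10, 8, 35, 9, 2, 31, 36, 27, 15, 22, 24, 25, 12, 21, 14, 29]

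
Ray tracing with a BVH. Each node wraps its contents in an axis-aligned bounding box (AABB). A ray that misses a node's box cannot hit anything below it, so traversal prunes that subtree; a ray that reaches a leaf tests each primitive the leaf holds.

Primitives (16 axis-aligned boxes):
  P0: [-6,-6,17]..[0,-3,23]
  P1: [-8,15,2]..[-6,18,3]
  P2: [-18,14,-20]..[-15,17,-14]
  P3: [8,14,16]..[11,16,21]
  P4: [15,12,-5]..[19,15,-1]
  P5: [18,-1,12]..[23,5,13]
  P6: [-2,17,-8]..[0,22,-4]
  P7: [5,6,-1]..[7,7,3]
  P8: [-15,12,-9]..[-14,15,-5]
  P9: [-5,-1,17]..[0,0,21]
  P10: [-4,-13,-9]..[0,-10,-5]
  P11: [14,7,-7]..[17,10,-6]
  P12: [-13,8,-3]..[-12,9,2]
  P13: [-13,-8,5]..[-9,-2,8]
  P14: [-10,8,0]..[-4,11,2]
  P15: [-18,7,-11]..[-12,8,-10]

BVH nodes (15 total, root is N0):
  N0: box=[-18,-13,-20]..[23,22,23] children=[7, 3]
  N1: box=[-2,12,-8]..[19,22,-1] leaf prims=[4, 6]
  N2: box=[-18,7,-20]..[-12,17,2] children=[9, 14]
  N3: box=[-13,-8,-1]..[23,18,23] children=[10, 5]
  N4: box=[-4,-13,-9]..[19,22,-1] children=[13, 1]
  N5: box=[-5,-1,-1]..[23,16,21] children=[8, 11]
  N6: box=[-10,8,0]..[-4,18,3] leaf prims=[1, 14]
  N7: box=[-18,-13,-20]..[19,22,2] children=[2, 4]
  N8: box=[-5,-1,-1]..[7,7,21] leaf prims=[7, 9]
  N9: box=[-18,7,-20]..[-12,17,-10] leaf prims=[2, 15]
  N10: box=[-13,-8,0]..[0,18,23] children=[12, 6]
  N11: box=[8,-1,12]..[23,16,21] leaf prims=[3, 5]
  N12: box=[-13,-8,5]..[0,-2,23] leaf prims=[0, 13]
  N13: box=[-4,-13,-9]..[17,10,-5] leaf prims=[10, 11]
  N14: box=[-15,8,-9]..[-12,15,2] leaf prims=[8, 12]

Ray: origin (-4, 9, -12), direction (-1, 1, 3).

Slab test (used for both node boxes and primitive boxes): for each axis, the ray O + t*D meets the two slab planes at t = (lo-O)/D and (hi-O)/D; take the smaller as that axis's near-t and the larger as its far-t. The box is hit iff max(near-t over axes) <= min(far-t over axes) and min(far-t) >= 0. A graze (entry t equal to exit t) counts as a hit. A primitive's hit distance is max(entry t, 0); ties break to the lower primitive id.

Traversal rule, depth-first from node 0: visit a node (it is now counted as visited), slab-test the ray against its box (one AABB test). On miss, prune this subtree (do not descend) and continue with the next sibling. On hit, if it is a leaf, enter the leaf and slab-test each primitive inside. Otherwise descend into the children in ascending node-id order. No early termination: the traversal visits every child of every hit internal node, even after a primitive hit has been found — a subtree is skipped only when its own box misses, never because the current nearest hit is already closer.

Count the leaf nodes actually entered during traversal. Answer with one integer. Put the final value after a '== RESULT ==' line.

Traverse from the root:
N0 x:[-27,14] y:[-22,13] z:[-8/3,35/3] -> hit [-8/3,35/3], descend [3, 7]
  N3 x:[-27,9] y:[-17,9] z:[11/3,35/3] -> hit [11/3,9], descend [5, 10]
    N5 x:[-27,1] y:[-10,7] z:[11/3,11] -> miss, prune
    N10 x:[-4,9] y:[-17,9] z:[4,35/3] -> hit [4,9], descend [6, 12]
      N6 x:[0,6] y:[-1,9] z:[4,5] -> hit [4,5] leaf, test {P1(miss), P14(miss)}
      N12 x:[-4,9] y:[-17,-11] z:[17/3,35/3] -> miss, prune
  N7 x:[-23,14] y:[-22,13] z:[-8/3,14/3] -> hit [-8/3,14/3], descend [2, 4]
    N2 x:[8,14] y:[-2,8] z:[-8/3,14/3] -> miss, prune
    N4 x:[-23,0] y:[-22,13] z:[1,11/3] -> miss, prune

order=[0, 3, 5, 10, 6, 12, 7, 2, 4]  |boxes|=9  |leaves|=1  hit=miss

== RESULT ==
1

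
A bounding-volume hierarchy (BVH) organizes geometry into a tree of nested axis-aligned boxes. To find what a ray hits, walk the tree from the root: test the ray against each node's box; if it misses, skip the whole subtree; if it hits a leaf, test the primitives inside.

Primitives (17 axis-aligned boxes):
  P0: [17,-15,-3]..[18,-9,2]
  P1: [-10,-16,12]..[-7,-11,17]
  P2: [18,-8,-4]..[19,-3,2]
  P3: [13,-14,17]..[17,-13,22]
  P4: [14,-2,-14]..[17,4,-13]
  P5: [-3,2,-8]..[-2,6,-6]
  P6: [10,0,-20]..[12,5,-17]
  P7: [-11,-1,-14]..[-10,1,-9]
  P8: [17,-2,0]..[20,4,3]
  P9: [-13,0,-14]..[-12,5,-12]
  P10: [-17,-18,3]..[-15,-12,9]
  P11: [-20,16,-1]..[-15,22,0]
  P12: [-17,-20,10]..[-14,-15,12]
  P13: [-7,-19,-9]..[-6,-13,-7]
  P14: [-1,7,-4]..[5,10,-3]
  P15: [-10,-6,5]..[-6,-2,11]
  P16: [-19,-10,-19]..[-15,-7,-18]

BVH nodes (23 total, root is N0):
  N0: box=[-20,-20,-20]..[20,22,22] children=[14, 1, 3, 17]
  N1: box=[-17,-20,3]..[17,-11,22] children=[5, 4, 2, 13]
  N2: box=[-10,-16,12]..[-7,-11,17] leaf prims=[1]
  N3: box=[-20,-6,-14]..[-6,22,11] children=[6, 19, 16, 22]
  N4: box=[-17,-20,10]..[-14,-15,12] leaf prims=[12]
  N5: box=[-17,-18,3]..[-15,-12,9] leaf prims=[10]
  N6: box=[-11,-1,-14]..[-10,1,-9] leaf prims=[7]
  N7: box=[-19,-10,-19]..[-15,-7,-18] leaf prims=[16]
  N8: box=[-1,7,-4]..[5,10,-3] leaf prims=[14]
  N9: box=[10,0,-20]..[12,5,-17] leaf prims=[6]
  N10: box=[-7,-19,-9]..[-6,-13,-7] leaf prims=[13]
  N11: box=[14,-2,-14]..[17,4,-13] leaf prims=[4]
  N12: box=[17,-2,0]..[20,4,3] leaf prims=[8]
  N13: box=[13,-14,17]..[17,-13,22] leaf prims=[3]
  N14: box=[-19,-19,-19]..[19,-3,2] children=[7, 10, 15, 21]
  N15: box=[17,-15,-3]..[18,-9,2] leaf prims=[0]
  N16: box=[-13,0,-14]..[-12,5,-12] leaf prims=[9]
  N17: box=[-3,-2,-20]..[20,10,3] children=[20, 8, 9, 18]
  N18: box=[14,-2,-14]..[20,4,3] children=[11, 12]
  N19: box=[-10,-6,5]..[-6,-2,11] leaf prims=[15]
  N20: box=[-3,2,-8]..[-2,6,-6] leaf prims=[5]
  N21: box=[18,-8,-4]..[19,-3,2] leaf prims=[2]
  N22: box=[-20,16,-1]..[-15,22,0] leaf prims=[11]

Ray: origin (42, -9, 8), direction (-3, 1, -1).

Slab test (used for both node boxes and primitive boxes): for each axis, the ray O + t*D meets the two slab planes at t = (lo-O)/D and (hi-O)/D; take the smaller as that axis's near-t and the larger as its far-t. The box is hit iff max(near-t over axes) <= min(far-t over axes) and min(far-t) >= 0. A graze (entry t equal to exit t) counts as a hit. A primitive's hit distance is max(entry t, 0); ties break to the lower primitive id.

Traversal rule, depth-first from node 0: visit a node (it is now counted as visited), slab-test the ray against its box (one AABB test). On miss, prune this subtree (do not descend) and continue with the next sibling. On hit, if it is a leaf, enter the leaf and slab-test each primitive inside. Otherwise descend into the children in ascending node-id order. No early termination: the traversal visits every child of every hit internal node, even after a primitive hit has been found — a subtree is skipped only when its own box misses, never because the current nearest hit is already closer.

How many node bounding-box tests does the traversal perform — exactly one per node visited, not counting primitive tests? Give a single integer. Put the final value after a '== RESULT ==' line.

Traverse from the root:
N0 x:[22/3,62/3] y:[-11,31] z:[-14,28] -> hit [22/3,62/3], descend [1, 3, 14, 17]
  N1 x:[25/3,59/3] y:[-11,-2] z:[-14,5] -> miss, prune
  N3 x:[16,62/3] y:[3,31] z:[-3,22] -> hit [16,62/3], descend [6, 16, 19, 22]
    N6 x:[52/3,53/3] y:[8,10] z:[17,22] -> miss, prune
    N16 x:[18,55/3] y:[9,14] z:[20,22] -> miss, prune
    N19 x:[16,52/3] y:[3,7] z:[-3,3] -> miss, prune
    N22 x:[19,62/3] y:[25,31] z:[8,9] -> miss, prune
  N14 x:[23/3,61/3] y:[-10,6] z:[6,27] -> miss, prune
  N17 x:[22/3,15] y:[7,19] z:[5,28] -> hit [22/3,15], descend [8, 9, 18, 20]
    N8 x:[37/3,43/3] y:[16,19] z:[11,12] -> miss, prune
    N9 x:[10,32/3] y:[9,14] z:[25,28] -> miss, prune
    N18 x:[22/3,28/3] y:[7,13] z:[5,22] -> hit [22/3,28/3], descend [11, 12]
      N11 x:[25/3,28/3] y:[7,13] z:[21,22] -> miss, prune
      N12 x:[22/3,25/3] y:[7,13] z:[5,8] -> hit [22/3,8] leaf, test {P8@t=22/3}
    N20 x:[44/3,15] y:[11,15] z:[14,16] -> hit [44/3,15] leaf, test {P5@t=44/3}

order=[0, 1, 3, 6, 16, 19, 22, 14, 17, 8, 9, 18, 11, 12, 20]  |boxes|=15  |leaves|=2  hit=P8

== RESULT ==
15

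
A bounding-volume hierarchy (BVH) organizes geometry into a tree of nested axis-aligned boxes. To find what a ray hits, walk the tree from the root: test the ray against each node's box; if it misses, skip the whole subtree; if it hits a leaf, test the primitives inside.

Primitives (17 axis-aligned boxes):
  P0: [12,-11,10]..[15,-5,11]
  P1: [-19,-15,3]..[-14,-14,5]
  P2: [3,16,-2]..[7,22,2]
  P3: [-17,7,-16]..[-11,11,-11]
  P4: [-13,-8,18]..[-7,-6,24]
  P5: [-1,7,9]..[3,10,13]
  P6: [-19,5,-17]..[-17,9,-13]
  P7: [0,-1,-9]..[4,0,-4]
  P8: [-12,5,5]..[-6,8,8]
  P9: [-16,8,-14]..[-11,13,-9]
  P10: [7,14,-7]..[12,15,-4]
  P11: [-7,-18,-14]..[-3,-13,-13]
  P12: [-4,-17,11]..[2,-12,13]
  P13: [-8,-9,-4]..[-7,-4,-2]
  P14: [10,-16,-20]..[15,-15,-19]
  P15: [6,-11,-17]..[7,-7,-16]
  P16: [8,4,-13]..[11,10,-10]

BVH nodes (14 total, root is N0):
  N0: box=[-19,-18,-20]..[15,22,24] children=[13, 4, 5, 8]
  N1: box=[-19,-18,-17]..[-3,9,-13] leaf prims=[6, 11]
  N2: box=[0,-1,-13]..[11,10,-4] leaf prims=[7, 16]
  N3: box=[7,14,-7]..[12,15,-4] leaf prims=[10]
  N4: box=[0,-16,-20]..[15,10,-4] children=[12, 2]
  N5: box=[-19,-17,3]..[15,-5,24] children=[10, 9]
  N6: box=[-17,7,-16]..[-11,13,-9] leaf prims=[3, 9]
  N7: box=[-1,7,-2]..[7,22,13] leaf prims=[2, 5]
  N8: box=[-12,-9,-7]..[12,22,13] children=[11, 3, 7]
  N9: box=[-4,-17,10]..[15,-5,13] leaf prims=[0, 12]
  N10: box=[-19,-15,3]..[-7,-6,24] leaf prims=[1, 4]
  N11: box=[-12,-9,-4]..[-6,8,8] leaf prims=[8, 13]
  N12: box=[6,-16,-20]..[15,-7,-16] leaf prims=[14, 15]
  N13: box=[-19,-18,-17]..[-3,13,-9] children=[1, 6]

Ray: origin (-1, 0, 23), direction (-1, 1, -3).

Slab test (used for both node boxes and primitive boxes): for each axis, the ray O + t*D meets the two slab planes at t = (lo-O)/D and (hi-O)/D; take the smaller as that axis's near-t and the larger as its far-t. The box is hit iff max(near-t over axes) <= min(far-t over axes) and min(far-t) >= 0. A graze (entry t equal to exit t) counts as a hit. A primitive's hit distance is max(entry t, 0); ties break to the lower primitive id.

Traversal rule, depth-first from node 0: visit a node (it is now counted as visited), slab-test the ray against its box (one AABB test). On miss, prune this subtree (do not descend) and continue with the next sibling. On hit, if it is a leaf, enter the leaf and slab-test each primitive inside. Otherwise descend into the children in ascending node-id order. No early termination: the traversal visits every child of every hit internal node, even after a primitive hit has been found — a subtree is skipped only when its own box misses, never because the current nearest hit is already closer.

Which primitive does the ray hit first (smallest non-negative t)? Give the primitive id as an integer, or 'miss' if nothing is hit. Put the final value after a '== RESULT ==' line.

Trace the traversal:
N0 x:[-16,18] y:[-18,22] z:[-1/3,43/3] -> hit [-1/3,43/3], descend [4, 5, 8, 13]
  N4 x:[-16,-1] y:[-16,10] z:[9,43/3] -> miss, prune
  N5 x:[-16,18] y:[-17,-5] z:[-1/3,20/3] -> miss, prune
  N8 x:[-13,11] y:[-9,22] z:[10/3,10] -> hit [10/3,10], descend [3, 7, 11]
    N3 x:[-13,-8] y:[14,15] z:[9,10] -> miss, prune
    N7 x:[-8,0] y:[7,22] z:[10/3,25/3] -> miss, prune
    N11 x:[5,11] y:[-9,8] z:[5,9] -> hit [5,8] leaf, test {P8@t=5, P13(miss)}
  N13 x:[2,18] y:[-18,13] z:[32/3,40/3] -> hit [32/3,13], descend [1, 6]
    N1 x:[2,18] y:[-18,9] z:[12,40/3] -> miss, prune
    N6 x:[10,16] y:[7,13] z:[32/3,13] -> hit [32/3,13] leaf, test {P3(miss), P9@t=32/3}

order=[0, 4, 5, 8, 3, 7, 11, 13, 1, 6]  |boxes|=10  |leaves|=2  hit=P8

== RESULT ==
8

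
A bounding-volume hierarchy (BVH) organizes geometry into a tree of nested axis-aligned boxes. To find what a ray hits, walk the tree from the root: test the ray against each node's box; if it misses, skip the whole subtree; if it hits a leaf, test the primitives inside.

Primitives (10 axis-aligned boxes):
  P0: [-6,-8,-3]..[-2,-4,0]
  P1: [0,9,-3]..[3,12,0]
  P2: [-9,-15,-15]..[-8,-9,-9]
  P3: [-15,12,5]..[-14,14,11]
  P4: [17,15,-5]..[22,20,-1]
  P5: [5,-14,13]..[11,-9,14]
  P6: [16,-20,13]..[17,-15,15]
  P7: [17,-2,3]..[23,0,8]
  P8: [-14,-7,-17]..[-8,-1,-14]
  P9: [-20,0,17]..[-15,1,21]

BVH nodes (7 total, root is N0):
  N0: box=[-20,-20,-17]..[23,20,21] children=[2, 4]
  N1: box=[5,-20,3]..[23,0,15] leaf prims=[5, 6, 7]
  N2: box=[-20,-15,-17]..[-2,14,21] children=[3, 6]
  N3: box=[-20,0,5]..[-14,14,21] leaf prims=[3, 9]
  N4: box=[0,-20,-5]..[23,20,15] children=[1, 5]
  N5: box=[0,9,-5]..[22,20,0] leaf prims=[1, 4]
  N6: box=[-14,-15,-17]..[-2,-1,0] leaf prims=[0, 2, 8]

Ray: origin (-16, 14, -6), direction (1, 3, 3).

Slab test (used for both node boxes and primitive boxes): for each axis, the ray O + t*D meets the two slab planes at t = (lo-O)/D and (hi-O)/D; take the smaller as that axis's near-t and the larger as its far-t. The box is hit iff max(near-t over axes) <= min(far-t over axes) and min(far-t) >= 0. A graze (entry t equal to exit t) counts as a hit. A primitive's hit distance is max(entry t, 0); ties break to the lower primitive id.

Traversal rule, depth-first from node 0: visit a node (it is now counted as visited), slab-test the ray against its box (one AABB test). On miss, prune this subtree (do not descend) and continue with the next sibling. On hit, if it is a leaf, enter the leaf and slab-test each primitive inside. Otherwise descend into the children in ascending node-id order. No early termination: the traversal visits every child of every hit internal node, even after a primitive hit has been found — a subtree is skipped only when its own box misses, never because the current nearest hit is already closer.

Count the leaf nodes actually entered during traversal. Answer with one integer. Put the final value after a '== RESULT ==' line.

Walk:
N0 x:[-4,39] y:[-34/3,2] z:[-11/3,9] -> hit [-11/3,2], descend [2, 4]
  N2 x:[-4,14] y:[-29/3,0] z:[-11/3,9] -> hit [-11/3,0], descend [3, 6]
    N3 x:[-4,2] y:[-14/3,0] z:[11/3,9] -> miss, prune
    N6 x:[2,14] y:[-29/3,-5] z:[-11/3,2] -> miss, prune
  N4 x:[16,39] y:[-34/3,2] z:[1/3,7] -> miss, prune

order=[0, 2, 3, 6, 4]  |boxes|=5  |leaves|=0  hit=miss

== RESULT ==
0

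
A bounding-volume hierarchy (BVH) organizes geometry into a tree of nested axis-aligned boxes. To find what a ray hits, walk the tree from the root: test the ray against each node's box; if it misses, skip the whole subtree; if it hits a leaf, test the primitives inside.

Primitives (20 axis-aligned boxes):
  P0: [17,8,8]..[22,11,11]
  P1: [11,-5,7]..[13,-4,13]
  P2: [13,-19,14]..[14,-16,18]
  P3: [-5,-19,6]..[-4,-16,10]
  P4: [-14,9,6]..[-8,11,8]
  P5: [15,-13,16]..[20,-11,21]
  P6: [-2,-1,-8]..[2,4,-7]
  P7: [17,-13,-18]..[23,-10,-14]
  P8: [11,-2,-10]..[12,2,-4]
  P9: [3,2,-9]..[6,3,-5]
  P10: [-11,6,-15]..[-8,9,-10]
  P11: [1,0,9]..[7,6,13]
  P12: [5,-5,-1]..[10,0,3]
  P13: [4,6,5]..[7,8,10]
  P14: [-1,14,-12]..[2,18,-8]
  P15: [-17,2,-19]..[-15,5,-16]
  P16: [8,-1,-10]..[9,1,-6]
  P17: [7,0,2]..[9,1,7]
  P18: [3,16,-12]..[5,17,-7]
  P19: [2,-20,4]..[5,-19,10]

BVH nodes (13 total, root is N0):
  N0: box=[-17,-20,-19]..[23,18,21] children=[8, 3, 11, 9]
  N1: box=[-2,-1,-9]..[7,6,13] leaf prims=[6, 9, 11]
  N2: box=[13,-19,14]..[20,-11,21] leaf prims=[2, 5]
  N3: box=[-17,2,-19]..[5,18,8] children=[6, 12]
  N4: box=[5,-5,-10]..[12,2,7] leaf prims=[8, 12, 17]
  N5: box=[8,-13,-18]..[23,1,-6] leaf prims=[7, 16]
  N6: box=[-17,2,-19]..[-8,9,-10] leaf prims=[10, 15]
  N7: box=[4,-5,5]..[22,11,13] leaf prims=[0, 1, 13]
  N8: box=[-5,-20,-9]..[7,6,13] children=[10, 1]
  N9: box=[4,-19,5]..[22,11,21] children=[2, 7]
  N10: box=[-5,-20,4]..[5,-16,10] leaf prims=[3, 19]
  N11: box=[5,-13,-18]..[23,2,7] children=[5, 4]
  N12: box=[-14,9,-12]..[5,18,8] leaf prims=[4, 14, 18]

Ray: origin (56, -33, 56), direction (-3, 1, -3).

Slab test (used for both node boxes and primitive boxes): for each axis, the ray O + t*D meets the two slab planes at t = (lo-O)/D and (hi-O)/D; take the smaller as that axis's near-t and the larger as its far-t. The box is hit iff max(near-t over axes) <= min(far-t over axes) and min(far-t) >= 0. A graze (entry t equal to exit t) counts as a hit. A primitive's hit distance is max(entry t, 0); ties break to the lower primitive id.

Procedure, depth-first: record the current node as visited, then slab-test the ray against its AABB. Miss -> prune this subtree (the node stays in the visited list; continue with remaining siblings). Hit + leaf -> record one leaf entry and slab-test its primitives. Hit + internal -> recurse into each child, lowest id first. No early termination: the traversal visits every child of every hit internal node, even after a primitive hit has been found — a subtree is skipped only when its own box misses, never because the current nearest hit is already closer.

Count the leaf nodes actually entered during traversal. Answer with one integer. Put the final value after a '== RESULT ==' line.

Traverse from the root:
N0 x:[11,73/3] y:[13,51] z:[35/3,25] -> hit [13,73/3], descend [3, 8, 9, 11]
  N3 x:[17,73/3] y:[35,51] z:[16,25] -> miss, prune
  N8 x:[49/3,61/3] y:[13,39] z:[43/3,65/3] -> hit [49/3,61/3], descend [1, 10]
    N1 x:[49/3,58/3] y:[32,39] z:[43/3,65/3] -> miss, prune
    N10 x:[17,61/3] y:[13,17] z:[46/3,52/3] -> hit [17,17] leaf, test {P3(miss), P19(miss)}
  N9 x:[34/3,52/3] y:[14,44] z:[35/3,17] -> hit [14,17], descend [2, 7]
    N2 x:[12,43/3] y:[14,22] z:[35/3,14] -> hit [14,14] leaf, test {P2@t=14, P5(miss)}
    N7 x:[34/3,52/3] y:[28,44] z:[43/3,17] -> miss, prune
  N11 x:[11,17] y:[20,35] z:[49/3,74/3] -> miss, prune

order=[0, 3, 8, 1, 10, 9, 2, 7, 11]  |boxes|=9  |leaves|=2  hit=P2

== RESULT ==
2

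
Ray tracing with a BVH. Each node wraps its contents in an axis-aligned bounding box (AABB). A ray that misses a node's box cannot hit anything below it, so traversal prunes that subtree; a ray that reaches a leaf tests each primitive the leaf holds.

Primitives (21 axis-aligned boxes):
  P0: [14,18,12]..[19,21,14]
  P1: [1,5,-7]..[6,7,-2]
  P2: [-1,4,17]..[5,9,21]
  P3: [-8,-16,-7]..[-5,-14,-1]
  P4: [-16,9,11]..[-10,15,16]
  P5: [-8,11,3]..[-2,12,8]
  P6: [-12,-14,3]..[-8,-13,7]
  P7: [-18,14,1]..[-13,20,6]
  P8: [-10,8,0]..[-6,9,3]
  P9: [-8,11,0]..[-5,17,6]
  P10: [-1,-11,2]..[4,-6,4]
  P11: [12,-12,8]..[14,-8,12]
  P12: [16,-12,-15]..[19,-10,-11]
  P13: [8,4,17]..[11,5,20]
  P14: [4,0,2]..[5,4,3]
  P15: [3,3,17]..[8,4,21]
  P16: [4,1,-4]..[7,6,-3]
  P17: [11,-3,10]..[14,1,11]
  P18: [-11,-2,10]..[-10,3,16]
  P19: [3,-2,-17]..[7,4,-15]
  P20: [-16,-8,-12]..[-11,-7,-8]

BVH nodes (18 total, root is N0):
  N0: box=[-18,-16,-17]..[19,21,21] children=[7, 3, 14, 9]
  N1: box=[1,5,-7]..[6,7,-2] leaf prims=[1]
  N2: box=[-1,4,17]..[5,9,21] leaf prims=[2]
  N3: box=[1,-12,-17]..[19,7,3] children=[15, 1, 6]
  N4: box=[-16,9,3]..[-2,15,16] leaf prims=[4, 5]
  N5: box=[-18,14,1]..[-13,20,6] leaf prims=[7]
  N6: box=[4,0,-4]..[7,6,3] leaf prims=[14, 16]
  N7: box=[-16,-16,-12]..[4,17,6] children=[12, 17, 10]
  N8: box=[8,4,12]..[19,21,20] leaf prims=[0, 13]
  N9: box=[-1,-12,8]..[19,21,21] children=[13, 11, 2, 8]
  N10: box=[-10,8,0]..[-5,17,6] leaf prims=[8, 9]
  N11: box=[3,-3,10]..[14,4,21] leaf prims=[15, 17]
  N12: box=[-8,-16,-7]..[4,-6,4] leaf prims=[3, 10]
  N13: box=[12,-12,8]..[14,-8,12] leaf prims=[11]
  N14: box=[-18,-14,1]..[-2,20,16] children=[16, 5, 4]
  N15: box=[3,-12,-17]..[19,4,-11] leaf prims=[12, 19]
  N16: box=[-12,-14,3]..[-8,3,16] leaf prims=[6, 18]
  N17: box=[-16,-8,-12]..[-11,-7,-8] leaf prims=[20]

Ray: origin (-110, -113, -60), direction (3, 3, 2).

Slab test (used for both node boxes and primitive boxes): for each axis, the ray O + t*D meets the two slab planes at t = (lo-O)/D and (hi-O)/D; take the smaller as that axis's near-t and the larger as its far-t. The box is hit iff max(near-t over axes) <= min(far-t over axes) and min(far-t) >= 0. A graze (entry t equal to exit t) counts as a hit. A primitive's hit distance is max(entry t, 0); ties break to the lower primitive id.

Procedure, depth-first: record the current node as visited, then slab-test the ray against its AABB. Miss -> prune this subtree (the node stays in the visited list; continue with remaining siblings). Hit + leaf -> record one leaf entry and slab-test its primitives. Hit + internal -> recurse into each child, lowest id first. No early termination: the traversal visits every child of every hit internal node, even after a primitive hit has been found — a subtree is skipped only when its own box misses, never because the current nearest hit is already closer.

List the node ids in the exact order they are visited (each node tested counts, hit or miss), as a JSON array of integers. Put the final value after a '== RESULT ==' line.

Traverse from the root:
N0 x:[92/3,43] y:[97/3,134/3] z:[43/2,81/2] -> hit [97/3,81/2], descend [3, 7, 9, 14]
  N3 x:[37,43] y:[101/3,40] z:[43/2,63/2] -> miss, prune
  N7 x:[94/3,38] y:[97/3,130/3] z:[24,33] -> hit [97/3,33], descend [10, 12, 17]
    N10 x:[100/3,35] y:[121/3,130/3] z:[30,33] -> miss, prune
    N12 x:[34,38] y:[97/3,107/3] z:[53/2,32] -> miss, prune
    N17 x:[94/3,33] y:[35,106/3] z:[24,26] -> miss, prune
  N9 x:[109/3,43] y:[101/3,134/3] z:[34,81/2] -> hit [109/3,81/2], descend [2, 8, 11, 13]
    N2 x:[109/3,115/3] y:[39,122/3] z:[77/2,81/2] -> miss, prune
    N8 x:[118/3,43] y:[39,134/3] z:[36,40] -> hit [118/3,40] leaf, test {P0(miss), P13@t=118/3}
    N11 x:[113/3,124/3] y:[110/3,39] z:[35,81/2] -> hit [113/3,39] leaf, test {P15@t=116/3, P17(miss)}
    N13 x:[122/3,124/3] y:[101/3,35] z:[34,36] -> miss, prune
  N14 x:[92/3,36] y:[33,133/3] z:[61/2,38] -> hit [33,36], descend [4, 5, 16]
    N4 x:[94/3,36] y:[122/3,128/3] z:[63/2,38] -> miss, prune
    N5 x:[92/3,97/3] y:[127/3,133/3] z:[61/2,33] -> miss, prune
    N16 x:[98/3,34] y:[33,116/3] z:[63/2,38] -> hit [33,34] leaf, test {P6@t=33, P18(miss)}

15 AABB tests over nodes [0, 3, 7, 10, 12, 17, 9, 2, 8, 11, 13, 14, 4, 5, 16]; 3 leaves entered; closest P6.

== RESULT ==
[0, 3, 7, 10, 12, 17, 9, 2, 8, 11, 13, 14, 4, 5, 16]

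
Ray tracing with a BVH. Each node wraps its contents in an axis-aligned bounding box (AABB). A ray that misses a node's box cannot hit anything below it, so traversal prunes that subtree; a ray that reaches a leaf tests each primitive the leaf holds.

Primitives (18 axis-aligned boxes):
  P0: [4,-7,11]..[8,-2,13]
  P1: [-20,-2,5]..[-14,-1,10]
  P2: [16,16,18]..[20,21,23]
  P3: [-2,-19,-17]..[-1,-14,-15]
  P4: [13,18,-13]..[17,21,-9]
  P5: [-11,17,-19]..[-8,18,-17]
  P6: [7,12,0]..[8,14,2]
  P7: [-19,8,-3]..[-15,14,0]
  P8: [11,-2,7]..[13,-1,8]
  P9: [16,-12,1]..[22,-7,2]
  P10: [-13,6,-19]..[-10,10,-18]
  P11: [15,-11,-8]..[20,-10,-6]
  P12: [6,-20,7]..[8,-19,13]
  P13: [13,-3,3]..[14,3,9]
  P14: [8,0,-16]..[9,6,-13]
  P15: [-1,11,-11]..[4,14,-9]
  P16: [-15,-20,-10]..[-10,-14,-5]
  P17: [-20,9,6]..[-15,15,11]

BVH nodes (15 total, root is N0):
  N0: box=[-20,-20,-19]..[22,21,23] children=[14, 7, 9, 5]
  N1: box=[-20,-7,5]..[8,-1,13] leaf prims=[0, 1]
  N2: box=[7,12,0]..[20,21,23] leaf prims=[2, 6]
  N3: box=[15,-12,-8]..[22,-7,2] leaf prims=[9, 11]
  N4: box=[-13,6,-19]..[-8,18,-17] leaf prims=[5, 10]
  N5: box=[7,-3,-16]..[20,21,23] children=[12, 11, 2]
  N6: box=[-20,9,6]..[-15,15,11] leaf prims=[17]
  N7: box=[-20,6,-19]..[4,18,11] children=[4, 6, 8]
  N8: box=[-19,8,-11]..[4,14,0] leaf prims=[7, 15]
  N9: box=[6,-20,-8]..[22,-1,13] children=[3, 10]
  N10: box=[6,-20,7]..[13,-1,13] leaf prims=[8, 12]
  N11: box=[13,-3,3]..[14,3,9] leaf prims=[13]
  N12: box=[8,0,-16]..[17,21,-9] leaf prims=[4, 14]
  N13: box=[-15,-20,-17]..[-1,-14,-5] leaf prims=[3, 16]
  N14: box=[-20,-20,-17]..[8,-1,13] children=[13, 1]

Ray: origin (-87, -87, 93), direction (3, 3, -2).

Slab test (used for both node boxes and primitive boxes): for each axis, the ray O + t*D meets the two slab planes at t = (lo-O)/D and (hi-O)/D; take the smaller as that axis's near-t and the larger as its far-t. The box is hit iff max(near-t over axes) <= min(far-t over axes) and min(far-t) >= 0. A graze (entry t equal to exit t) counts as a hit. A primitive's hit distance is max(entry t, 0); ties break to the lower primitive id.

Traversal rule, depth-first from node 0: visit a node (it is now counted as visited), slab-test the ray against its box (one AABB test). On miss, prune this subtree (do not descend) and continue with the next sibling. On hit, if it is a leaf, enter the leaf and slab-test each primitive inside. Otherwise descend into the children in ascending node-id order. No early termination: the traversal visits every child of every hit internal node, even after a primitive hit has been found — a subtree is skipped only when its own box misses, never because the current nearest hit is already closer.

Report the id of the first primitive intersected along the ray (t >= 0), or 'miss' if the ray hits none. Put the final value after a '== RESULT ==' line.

Walk:
N0 x:[67/3,109/3] y:[67/3,36] z:[35,56] -> hit [35,36], descend [5, 7, 9, 14]
  N5 x:[94/3,107/3] y:[28,36] z:[35,109/2] -> hit [35,107/3], descend [2, 11, 12]
    N2 x:[94/3,107/3] y:[33,36] z:[35,93/2] -> hit [35,107/3] leaf, test {P2@t=35, P6(miss)}
    N11 x:[100/3,101/3] y:[28,30] z:[42,45] -> miss, prune
    N12 x:[95/3,104/3] y:[29,36] z:[51,109/2] -> miss, prune
  N7 x:[67/3,91/3] y:[31,35] z:[41,56] -> miss, prune
  N9 x:[31,109/3] y:[67/3,86/3] z:[40,101/2] -> miss, prune
  N14 x:[67/3,95/3] y:[67/3,86/3] z:[40,55] -> miss, prune

order=[0, 5, 2, 11, 12, 7, 9, 14]  |boxes|=8  |leaves|=1  hit=P2

== RESULT ==
2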